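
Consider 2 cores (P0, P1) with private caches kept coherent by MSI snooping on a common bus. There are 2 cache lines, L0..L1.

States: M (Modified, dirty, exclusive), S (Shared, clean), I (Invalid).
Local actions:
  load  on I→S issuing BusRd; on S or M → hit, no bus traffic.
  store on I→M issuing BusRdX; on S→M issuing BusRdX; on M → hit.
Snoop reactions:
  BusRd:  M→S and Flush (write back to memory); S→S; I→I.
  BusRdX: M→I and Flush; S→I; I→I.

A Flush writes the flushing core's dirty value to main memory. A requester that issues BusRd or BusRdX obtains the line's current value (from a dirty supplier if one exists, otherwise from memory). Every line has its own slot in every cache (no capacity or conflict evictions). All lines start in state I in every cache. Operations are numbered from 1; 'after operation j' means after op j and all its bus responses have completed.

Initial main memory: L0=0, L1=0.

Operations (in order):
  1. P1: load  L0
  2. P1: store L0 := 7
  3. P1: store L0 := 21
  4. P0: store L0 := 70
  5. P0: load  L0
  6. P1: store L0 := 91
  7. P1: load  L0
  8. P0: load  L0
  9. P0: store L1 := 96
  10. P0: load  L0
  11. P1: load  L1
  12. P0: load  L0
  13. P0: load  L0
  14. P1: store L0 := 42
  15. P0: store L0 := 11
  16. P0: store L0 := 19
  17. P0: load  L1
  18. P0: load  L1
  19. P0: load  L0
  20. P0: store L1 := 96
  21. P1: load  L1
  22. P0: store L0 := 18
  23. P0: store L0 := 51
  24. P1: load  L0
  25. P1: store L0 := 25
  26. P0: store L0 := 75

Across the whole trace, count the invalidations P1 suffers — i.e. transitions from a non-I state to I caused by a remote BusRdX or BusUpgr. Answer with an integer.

step 1: P1: load  L0  ⟶  IS  (L0)  txn=BusRd  M[L0]=0
step 2: P1: store L0 := 7  ⟶  IM  (L0)  txn=BusRdX  M[L0]=0
step 3: P1: store L0 := 21  ⟶  IM  (L0)  txn=∅  M[L0]=0
step 4: P0: store L0 := 70  ⟶  MI  (L0)  txn=BusRdX+Flush  M[L0]=21
step 5: P0: load  L0  ⟶  MI  (L0)  txn=∅  M[L0]=21
step 6: P1: store L0 := 91  ⟶  IM  (L0)  txn=BusRdX+Flush  M[L0]=70
step 7: P1: load  L0  ⟶  IM  (L0)  txn=∅  M[L0]=70
step 8: P0: load  L0  ⟶  SS  (L0)  txn=BusRd+Flush  M[L0]=91
step 9: P0: store L1 := 96  ⟶  MI  (L1)  txn=BusRdX  M[L1]=0
step 10: P0: load  L0  ⟶  SS  (L0)  txn=∅  M[L0]=91
step 11: P1: load  L1  ⟶  SS  (L1)  txn=BusRd+Flush  M[L1]=96
step 12: P0: load  L0  ⟶  SS  (L0)  txn=∅  M[L0]=91
step 13: P0: load  L0  ⟶  SS  (L0)  txn=∅  M[L0]=91
step 14: P1: store L0 := 42  ⟶  IM  (L0)  txn=BusRdX  M[L0]=91
step 15: P0: store L0 := 11  ⟶  MI  (L0)  txn=BusRdX+Flush  M[L0]=42
step 16: P0: store L0 := 19  ⟶  MI  (L0)  txn=∅  M[L0]=42
step 17: P0: load  L1  ⟶  SS  (L1)  txn=∅  M[L1]=96
step 18: P0: load  L1  ⟶  SS  (L1)  txn=∅  M[L1]=96
step 19: P0: load  L0  ⟶  MI  (L0)  txn=∅  M[L0]=42
step 20: P0: store L1 := 96  ⟶  MI  (L1)  txn=BusRdX  M[L1]=96
step 21: P1: load  L1  ⟶  SS  (L1)  txn=BusRd+Flush  M[L1]=96
step 22: P0: store L0 := 18  ⟶  MI  (L0)  txn=∅  M[L0]=42
step 23: P0: store L0 := 51  ⟶  MI  (L0)  txn=∅  M[L0]=42
step 24: P1: load  L0  ⟶  SS  (L0)  txn=BusRd+Flush  M[L0]=51
step 25: P1: store L0 := 25  ⟶  IM  (L0)  txn=BusRdX  M[L0]=51
step 26: P0: store L0 := 75  ⟶  MI  (L0)  txn=BusRdX+Flush  M[L0]=25

invalidations = 4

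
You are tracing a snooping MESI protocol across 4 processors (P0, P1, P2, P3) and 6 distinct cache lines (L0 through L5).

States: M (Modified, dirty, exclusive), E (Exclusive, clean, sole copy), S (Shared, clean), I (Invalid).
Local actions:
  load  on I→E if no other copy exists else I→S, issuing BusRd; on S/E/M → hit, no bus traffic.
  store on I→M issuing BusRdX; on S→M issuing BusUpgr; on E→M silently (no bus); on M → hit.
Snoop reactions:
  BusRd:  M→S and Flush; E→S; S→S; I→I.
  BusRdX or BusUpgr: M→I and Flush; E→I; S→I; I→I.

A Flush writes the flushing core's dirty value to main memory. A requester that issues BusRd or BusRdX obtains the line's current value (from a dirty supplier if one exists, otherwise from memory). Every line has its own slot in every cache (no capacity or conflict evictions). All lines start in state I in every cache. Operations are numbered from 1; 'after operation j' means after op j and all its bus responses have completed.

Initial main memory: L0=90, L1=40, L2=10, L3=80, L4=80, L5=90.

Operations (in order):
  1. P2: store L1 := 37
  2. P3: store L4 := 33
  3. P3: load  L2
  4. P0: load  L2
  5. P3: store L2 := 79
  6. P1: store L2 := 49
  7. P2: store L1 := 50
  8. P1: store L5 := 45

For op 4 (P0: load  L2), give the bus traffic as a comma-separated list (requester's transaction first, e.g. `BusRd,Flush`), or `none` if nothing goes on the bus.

bus = BusRd

  op1 P2: store L1 := 37 → I/I/M/I on L1; bus BusRdX; mem=40
  op2 P3: store L4 := 33 → I/I/I/M on L4; bus BusRdX; mem=80
  op3 P3: load  L2 → I/I/I/E on L2; bus BusRd; mem=10
  op4 P0: load  L2 → S/I/I/S on L2; bus BusRd; mem=10
  op5 P3: store L2 := 79 → I/I/I/M on L2; bus BusUpgr; mem=10
  op6 P1: store L2 := 49 → I/M/I/I on L2; bus BusRdX Flush; mem=79
  op7 P2: store L1 := 50 → I/I/M/I on L1; bus (none); mem=40
  op8 P1: store L5 := 45 → I/M/I/I on L5; bus BusRdX; mem=90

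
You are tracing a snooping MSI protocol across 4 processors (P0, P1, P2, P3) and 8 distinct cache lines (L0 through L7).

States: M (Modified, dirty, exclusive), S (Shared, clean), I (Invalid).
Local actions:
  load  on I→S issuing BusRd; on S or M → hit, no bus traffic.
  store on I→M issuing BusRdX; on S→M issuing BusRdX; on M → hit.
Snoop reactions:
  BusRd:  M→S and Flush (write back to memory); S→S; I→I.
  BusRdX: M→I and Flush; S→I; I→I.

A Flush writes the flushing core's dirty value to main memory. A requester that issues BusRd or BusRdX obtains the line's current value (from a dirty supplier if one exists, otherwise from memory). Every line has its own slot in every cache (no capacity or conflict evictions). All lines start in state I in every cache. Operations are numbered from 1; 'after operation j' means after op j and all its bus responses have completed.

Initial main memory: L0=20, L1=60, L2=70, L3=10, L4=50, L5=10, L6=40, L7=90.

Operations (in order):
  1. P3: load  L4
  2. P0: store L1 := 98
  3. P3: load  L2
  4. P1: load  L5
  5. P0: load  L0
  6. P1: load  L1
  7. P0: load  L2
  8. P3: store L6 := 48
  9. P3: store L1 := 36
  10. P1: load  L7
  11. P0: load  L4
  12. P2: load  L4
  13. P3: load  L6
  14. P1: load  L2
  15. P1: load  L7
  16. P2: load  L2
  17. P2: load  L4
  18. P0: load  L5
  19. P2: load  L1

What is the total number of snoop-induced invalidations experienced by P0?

invalidations = 1

[1] P3: load  L4 | P0:I, P1:I, P2:I, P3:S(50) | bus: BusRd
[2] P0: store L1 := 98 | P0:M(98), P1:I, P2:I, P3:I | bus: BusRdX
[3] P3: load  L2 | P0:I, P1:I, P2:I, P3:S(70) | bus: BusRd
[4] P1: load  L5 | P0:I, P1:S(10), P2:I, P3:I | bus: BusRd
[5] P0: load  L0 | P0:S(20), P1:I, P2:I, P3:I | bus: BusRd
[6] P1: load  L1 | P0:S(98), P1:S(98), P2:I, P3:I | bus: BusRd,Flush
[7] P0: load  L2 | P0:S(70), P1:I, P2:I, P3:S(70) | bus: BusRd
[8] P3: store L6 := 48 | P0:I, P1:I, P2:I, P3:M(48) | bus: BusRdX
[9] P3: store L1 := 36 | P0:I, P1:I, P2:I, P3:M(36) | bus: BusRdX
[10] P1: load  L7 | P0:I, P1:S(90), P2:I, P3:I | bus: BusRd
[11] P0: load  L4 | P0:S(50), P1:I, P2:I, P3:S(50) | bus: BusRd
[12] P2: load  L4 | P0:S(50), P1:I, P2:S(50), P3:S(50) | bus: BusRd
[13] P3: load  L6 | P0:I, P1:I, P2:I, P3:M(48) | bus: none
[14] P1: load  L2 | P0:S(70), P1:S(70), P2:I, P3:S(70) | bus: BusRd
[15] P1: load  L7 | P0:I, P1:S(90), P2:I, P3:I | bus: none
[16] P2: load  L2 | P0:S(70), P1:S(70), P2:S(70), P3:S(70) | bus: BusRd
[17] P2: load  L4 | P0:S(50), P1:I, P2:S(50), P3:S(50) | bus: none
[18] P0: load  L5 | P0:S(10), P1:S(10), P2:I, P3:I | bus: BusRd
[19] P2: load  L1 | P0:I, P1:I, P2:S(36), P3:S(36) | bus: BusRd,Flush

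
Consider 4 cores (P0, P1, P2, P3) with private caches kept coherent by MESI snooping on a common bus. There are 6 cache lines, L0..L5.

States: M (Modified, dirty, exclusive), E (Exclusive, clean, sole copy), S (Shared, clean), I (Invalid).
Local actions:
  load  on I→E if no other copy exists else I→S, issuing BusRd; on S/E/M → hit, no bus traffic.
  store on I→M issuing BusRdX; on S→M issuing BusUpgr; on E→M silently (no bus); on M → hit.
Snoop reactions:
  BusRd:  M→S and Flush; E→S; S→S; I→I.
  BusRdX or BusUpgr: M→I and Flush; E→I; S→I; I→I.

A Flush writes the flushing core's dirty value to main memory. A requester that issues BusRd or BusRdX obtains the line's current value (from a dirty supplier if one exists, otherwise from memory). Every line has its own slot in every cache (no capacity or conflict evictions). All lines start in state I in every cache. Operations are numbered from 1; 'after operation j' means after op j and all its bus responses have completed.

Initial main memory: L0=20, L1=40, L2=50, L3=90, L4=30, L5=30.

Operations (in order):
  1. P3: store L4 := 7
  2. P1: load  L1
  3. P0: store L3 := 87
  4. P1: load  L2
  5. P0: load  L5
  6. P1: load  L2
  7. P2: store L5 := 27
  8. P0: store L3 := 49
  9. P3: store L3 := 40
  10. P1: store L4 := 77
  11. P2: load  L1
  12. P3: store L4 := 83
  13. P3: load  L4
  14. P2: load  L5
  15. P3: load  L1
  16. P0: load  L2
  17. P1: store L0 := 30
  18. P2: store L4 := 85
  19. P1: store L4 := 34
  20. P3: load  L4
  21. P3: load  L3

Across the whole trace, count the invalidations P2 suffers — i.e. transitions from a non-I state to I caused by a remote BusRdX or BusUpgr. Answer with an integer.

step 1: P3: store L4 := 7  ⟶  IIIM  (L4)  txn=BusRdX  M[L4]=30
step 2: P1: load  L1  ⟶  IEII  (L1)  txn=BusRd  M[L1]=40
step 3: P0: store L3 := 87  ⟶  MIII  (L3)  txn=BusRdX  M[L3]=90
step 4: P1: load  L2  ⟶  IEII  (L2)  txn=BusRd  M[L2]=50
step 5: P0: load  L5  ⟶  EIII  (L5)  txn=BusRd  M[L5]=30
step 6: P1: load  L2  ⟶  IEII  (L2)  txn=∅  M[L2]=50
step 7: P2: store L5 := 27  ⟶  IIMI  (L5)  txn=BusRdX  M[L5]=30
step 8: P0: store L3 := 49  ⟶  MIII  (L3)  txn=∅  M[L3]=90
step 9: P3: store L3 := 40  ⟶  IIIM  (L3)  txn=BusRdX+Flush  M[L3]=49
step 10: P1: store L4 := 77  ⟶  IMII  (L4)  txn=BusRdX+Flush  M[L4]=7
step 11: P2: load  L1  ⟶  ISSI  (L1)  txn=BusRd  M[L1]=40
step 12: P3: store L4 := 83  ⟶  IIIM  (L4)  txn=BusRdX+Flush  M[L4]=77
step 13: P3: load  L4  ⟶  IIIM  (L4)  txn=∅  M[L4]=77
step 14: P2: load  L5  ⟶  IIMI  (L5)  txn=∅  M[L5]=30
step 15: P3: load  L1  ⟶  ISSS  (L1)  txn=BusRd  M[L1]=40
step 16: P0: load  L2  ⟶  SSII  (L2)  txn=BusRd  M[L2]=50
step 17: P1: store L0 := 30  ⟶  IMII  (L0)  txn=BusRdX  M[L0]=20
step 18: P2: store L4 := 85  ⟶  IIMI  (L4)  txn=BusRdX+Flush  M[L4]=83
step 19: P1: store L4 := 34  ⟶  IMII  (L4)  txn=BusRdX+Flush  M[L4]=85
step 20: P3: load  L4  ⟶  ISIS  (L4)  txn=BusRd+Flush  M[L4]=34
step 21: P3: load  L3  ⟶  IIIM  (L3)  txn=∅  M[L3]=49

invalidations = 1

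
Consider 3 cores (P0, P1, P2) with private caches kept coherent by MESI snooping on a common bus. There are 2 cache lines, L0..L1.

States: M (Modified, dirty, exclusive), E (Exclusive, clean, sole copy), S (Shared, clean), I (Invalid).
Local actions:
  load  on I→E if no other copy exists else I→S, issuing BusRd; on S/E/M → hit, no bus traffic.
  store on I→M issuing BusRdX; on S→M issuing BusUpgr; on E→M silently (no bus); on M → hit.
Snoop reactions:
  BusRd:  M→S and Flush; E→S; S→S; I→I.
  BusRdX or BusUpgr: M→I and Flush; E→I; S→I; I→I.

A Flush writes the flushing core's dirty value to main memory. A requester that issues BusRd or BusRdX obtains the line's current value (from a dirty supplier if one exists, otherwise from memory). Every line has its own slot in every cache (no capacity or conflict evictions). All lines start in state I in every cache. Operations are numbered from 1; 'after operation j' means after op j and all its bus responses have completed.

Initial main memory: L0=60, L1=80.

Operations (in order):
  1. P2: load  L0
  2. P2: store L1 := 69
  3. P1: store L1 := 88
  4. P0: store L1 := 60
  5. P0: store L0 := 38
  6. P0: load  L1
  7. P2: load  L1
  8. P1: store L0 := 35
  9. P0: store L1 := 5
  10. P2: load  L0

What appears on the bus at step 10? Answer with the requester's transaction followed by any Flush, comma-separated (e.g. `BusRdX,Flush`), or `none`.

1. P2: load  L0  bus=[BusRd]  L0: P0=I P1=I P2=E  mem[L0]=60
2. P2: store L1 := 69  bus=[BusRdX]  L1: P0=I P1=I P2=M  mem[L1]=80
3. P1: store L1 := 88  bus=[BusRdX,Flush]  L1: P0=I P1=M P2=I  mem[L1]=69
4. P0: store L1 := 60  bus=[BusRdX,Flush]  L1: P0=M P1=I P2=I  mem[L1]=88
5. P0: store L0 := 38  bus=[BusRdX]  L0: P0=M P1=I P2=I  mem[L0]=60
6. P0: load  L1  bus=[-]  L1: P0=M P1=I P2=I  mem[L1]=88
7. P2: load  L1  bus=[BusRd,Flush]  L1: P0=S P1=I P2=S  mem[L1]=60
8. P1: store L0 := 35  bus=[BusRdX,Flush]  L0: P0=I P1=M P2=I  mem[L0]=38
9. P0: store L1 := 5  bus=[BusUpgr]  L1: P0=M P1=I P2=I  mem[L1]=60
10. P2: load  L0  bus=[BusRd,Flush]  L0: P0=I P1=S P2=S  mem[L0]=35

bus = BusRd,Flush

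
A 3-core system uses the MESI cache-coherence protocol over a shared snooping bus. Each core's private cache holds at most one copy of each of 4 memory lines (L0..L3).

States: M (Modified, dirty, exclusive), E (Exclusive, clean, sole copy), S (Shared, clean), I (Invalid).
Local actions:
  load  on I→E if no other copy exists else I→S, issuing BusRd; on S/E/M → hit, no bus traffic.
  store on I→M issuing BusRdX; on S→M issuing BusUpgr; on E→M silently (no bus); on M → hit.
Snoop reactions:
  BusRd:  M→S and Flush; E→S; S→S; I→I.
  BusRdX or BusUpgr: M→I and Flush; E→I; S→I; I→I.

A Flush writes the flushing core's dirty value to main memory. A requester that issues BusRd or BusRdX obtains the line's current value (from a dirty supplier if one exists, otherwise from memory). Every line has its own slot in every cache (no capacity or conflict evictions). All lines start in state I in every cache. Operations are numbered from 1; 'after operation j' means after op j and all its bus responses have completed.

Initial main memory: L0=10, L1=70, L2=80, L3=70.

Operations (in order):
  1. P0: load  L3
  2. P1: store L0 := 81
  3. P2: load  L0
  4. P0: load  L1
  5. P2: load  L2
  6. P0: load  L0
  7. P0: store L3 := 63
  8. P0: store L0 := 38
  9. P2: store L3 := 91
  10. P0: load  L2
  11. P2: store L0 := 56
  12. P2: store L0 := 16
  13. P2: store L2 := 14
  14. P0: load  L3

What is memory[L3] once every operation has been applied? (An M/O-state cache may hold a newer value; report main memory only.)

memory[L3] = 91

[1] P0: load  L3 | P0:E(70), P1:I, P2:I | bus: BusRd
[2] P1: store L0 := 81 | P0:I, P1:M(81), P2:I | bus: BusRdX
[3] P2: load  L0 | P0:I, P1:S(81), P2:S(81) | bus: BusRd,Flush
[4] P0: load  L1 | P0:E(70), P1:I, P2:I | bus: BusRd
[5] P2: load  L2 | P0:I, P1:I, P2:E(80) | bus: BusRd
[6] P0: load  L0 | P0:S(81), P1:S(81), P2:S(81) | bus: BusRd
[7] P0: store L3 := 63 | P0:M(63), P1:I, P2:I | bus: none
[8] P0: store L0 := 38 | P0:M(38), P1:I, P2:I | bus: BusUpgr
[9] P2: store L3 := 91 | P0:I, P1:I, P2:M(91) | bus: BusRdX,Flush
[10] P0: load  L2 | P0:S(80), P1:I, P2:S(80) | bus: BusRd
[11] P2: store L0 := 56 | P0:I, P1:I, P2:M(56) | bus: BusRdX,Flush
[12] P2: store L0 := 16 | P0:I, P1:I, P2:M(16) | bus: none
[13] P2: store L2 := 14 | P0:I, P1:I, P2:M(14) | bus: BusUpgr
[14] P0: load  L3 | P0:S(91), P1:I, P2:S(91) | bus: BusRd,Flush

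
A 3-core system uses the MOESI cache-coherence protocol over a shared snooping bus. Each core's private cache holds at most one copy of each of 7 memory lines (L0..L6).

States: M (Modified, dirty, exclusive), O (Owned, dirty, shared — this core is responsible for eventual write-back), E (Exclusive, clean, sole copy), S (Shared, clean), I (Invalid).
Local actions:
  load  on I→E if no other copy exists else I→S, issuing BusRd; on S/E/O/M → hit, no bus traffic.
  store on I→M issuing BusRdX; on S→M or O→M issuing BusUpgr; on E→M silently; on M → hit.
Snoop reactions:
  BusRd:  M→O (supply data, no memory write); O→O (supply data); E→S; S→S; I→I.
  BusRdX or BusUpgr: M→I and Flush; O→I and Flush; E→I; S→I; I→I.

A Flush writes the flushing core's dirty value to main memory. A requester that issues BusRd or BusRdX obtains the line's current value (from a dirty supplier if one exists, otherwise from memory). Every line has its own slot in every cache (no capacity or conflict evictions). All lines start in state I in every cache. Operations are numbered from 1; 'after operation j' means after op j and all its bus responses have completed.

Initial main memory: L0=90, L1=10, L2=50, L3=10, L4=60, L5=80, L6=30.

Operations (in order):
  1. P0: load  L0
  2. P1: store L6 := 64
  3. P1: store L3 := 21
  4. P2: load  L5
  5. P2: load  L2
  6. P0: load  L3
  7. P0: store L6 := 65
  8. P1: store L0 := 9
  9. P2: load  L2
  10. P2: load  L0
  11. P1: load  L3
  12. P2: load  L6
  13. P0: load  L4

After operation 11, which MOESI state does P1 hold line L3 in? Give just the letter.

state = O

step 1: P0: load  L0  ⟶  EII  (L0)  txn=BusRd  M[L0]=90
step 2: P1: store L6 := 64  ⟶  IMI  (L6)  txn=BusRdX  M[L6]=30
step 3: P1: store L3 := 21  ⟶  IMI  (L3)  txn=BusRdX  M[L3]=10
step 4: P2: load  L5  ⟶  IIE  (L5)  txn=BusRd  M[L5]=80
step 5: P2: load  L2  ⟶  IIE  (L2)  txn=BusRd  M[L2]=50
step 6: P0: load  L3  ⟶  SOI  (L3)  txn=BusRd  M[L3]=10
step 7: P0: store L6 := 65  ⟶  MII  (L6)  txn=BusRdX+Flush  M[L6]=64
step 8: P1: store L0 := 9  ⟶  IMI  (L0)  txn=BusRdX  M[L0]=90
step 9: P2: load  L2  ⟶  IIE  (L2)  txn=∅  M[L2]=50
step 10: P2: load  L0  ⟶  IOS  (L0)  txn=BusRd  M[L0]=90
step 11: P1: load  L3  ⟶  SOI  (L3)  txn=∅  M[L3]=10
step 12: P2: load  L6  ⟶  OIS  (L6)  txn=BusRd  M[L6]=64
step 13: P0: load  L4  ⟶  EII  (L4)  txn=BusRd  M[L4]=60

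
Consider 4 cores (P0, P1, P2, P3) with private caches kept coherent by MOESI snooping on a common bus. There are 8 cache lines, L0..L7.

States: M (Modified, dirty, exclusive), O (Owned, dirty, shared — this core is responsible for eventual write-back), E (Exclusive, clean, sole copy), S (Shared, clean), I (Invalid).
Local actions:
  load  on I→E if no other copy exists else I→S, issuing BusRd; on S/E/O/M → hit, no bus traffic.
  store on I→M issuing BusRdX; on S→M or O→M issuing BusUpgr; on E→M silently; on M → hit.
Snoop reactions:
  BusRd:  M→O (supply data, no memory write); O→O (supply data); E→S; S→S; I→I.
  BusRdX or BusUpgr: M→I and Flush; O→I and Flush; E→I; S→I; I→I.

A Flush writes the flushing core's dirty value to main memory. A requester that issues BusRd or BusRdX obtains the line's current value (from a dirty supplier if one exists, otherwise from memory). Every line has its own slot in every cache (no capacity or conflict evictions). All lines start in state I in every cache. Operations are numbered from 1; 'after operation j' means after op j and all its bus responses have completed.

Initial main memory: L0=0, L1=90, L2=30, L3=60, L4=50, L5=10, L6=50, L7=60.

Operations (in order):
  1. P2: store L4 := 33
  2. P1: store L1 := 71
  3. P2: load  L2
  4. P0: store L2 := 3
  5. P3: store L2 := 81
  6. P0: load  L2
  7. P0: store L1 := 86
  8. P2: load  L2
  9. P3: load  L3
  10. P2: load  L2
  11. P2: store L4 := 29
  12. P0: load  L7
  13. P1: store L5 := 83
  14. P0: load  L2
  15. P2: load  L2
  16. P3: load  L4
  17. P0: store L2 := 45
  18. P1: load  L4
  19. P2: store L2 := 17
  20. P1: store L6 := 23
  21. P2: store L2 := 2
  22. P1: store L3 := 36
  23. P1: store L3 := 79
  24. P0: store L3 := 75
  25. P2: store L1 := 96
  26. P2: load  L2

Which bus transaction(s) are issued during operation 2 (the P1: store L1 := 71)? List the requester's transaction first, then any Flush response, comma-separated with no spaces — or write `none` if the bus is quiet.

bus = BusRdX

1. P2: store L4 := 33  bus=[BusRdX]  L4: P0=I P1=I P2=M P3=I  mem[L4]=50
2. P1: store L1 := 71  bus=[BusRdX]  L1: P0=I P1=M P2=I P3=I  mem[L1]=90
3. P2: load  L2  bus=[BusRd]  L2: P0=I P1=I P2=E P3=I  mem[L2]=30
4. P0: store L2 := 3  bus=[BusRdX]  L2: P0=M P1=I P2=I P3=I  mem[L2]=30
5. P3: store L2 := 81  bus=[BusRdX,Flush]  L2: P0=I P1=I P2=I P3=M  mem[L2]=3
6. P0: load  L2  bus=[BusRd]  L2: P0=S P1=I P2=I P3=O  mem[L2]=3
7. P0: store L1 := 86  bus=[BusRdX,Flush]  L1: P0=M P1=I P2=I P3=I  mem[L1]=71
8. P2: load  L2  bus=[BusRd]  L2: P0=S P1=I P2=S P3=O  mem[L2]=3
9. P3: load  L3  bus=[BusRd]  L3: P0=I P1=I P2=I P3=E  mem[L3]=60
10. P2: load  L2  bus=[-]  L2: P0=S P1=I P2=S P3=O  mem[L2]=3
11. P2: store L4 := 29  bus=[-]  L4: P0=I P1=I P2=M P3=I  mem[L4]=50
12. P0: load  L7  bus=[BusRd]  L7: P0=E P1=I P2=I P3=I  mem[L7]=60
13. P1: store L5 := 83  bus=[BusRdX]  L5: P0=I P1=M P2=I P3=I  mem[L5]=10
14. P0: load  L2  bus=[-]  L2: P0=S P1=I P2=S P3=O  mem[L2]=3
15. P2: load  L2  bus=[-]  L2: P0=S P1=I P2=S P3=O  mem[L2]=3
16. P3: load  L4  bus=[BusRd]  L4: P0=I P1=I P2=O P3=S  mem[L4]=50
17. P0: store L2 := 45  bus=[BusUpgr,Flush]  L2: P0=M P1=I P2=I P3=I  mem[L2]=81
18. P1: load  L4  bus=[BusRd]  L4: P0=I P1=S P2=O P3=S  mem[L4]=50
19. P2: store L2 := 17  bus=[BusRdX,Flush]  L2: P0=I P1=I P2=M P3=I  mem[L2]=45
20. P1: store L6 := 23  bus=[BusRdX]  L6: P0=I P1=M P2=I P3=I  mem[L6]=50
21. P2: store L2 := 2  bus=[-]  L2: P0=I P1=I P2=M P3=I  mem[L2]=45
22. P1: store L3 := 36  bus=[BusRdX]  L3: P0=I P1=M P2=I P3=I  mem[L3]=60
23. P1: store L3 := 79  bus=[-]  L3: P0=I P1=M P2=I P3=I  mem[L3]=60
24. P0: store L3 := 75  bus=[BusRdX,Flush]  L3: P0=M P1=I P2=I P3=I  mem[L3]=79
25. P2: store L1 := 96  bus=[BusRdX,Flush]  L1: P0=I P1=I P2=M P3=I  mem[L1]=86
26. P2: load  L2  bus=[-]  L2: P0=I P1=I P2=M P3=I  mem[L2]=45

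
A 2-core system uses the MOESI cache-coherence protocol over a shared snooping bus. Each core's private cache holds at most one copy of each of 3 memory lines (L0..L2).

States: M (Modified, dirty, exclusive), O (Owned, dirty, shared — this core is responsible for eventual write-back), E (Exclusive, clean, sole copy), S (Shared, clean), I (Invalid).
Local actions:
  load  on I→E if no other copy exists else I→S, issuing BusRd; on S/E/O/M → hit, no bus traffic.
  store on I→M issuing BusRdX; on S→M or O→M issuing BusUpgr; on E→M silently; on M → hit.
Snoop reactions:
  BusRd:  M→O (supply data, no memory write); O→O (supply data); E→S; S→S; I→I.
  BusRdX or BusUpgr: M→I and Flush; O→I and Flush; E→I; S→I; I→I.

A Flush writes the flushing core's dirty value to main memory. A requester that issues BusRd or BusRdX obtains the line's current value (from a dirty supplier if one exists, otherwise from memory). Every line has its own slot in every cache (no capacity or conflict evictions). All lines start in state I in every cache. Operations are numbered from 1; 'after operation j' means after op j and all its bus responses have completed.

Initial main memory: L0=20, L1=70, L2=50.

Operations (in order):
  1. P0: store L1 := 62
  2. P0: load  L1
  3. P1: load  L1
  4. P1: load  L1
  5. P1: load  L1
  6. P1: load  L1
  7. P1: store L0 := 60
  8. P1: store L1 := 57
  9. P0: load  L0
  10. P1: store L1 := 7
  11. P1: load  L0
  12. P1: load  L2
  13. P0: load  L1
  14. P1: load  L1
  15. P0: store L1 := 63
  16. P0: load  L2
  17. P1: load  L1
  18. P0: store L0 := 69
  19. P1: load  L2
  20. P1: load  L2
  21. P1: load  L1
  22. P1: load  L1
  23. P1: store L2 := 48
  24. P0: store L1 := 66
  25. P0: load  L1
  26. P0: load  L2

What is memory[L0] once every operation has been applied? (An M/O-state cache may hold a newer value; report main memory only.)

memory[L0] = 60

1. P0: store L1 := 62  bus=[BusRdX]  L1: P0=M P1=I  mem[L1]=70
2. P0: load  L1  bus=[-]  L1: P0=M P1=I  mem[L1]=70
3. P1: load  L1  bus=[BusRd]  L1: P0=O P1=S  mem[L1]=70
4. P1: load  L1  bus=[-]  L1: P0=O P1=S  mem[L1]=70
5. P1: load  L1  bus=[-]  L1: P0=O P1=S  mem[L1]=70
6. P1: load  L1  bus=[-]  L1: P0=O P1=S  mem[L1]=70
7. P1: store L0 := 60  bus=[BusRdX]  L0: P0=I P1=M  mem[L0]=20
8. P1: store L1 := 57  bus=[BusUpgr,Flush]  L1: P0=I P1=M  mem[L1]=62
9. P0: load  L0  bus=[BusRd]  L0: P0=S P1=O  mem[L0]=20
10. P1: store L1 := 7  bus=[-]  L1: P0=I P1=M  mem[L1]=62
11. P1: load  L0  bus=[-]  L0: P0=S P1=O  mem[L0]=20
12. P1: load  L2  bus=[BusRd]  L2: P0=I P1=E  mem[L2]=50
13. P0: load  L1  bus=[BusRd]  L1: P0=S P1=O  mem[L1]=62
14. P1: load  L1  bus=[-]  L1: P0=S P1=O  mem[L1]=62
15. P0: store L1 := 63  bus=[BusUpgr,Flush]  L1: P0=M P1=I  mem[L1]=7
16. P0: load  L2  bus=[BusRd]  L2: P0=S P1=S  mem[L2]=50
17. P1: load  L1  bus=[BusRd]  L1: P0=O P1=S  mem[L1]=7
18. P0: store L0 := 69  bus=[BusUpgr,Flush]  L0: P0=M P1=I  mem[L0]=60
19. P1: load  L2  bus=[-]  L2: P0=S P1=S  mem[L2]=50
20. P1: load  L2  bus=[-]  L2: P0=S P1=S  mem[L2]=50
21. P1: load  L1  bus=[-]  L1: P0=O P1=S  mem[L1]=7
22. P1: load  L1  bus=[-]  L1: P0=O P1=S  mem[L1]=7
23. P1: store L2 := 48  bus=[BusUpgr]  L2: P0=I P1=M  mem[L2]=50
24. P0: store L1 := 66  bus=[BusUpgr]  L1: P0=M P1=I  mem[L1]=7
25. P0: load  L1  bus=[-]  L1: P0=M P1=I  mem[L1]=7
26. P0: load  L2  bus=[BusRd]  L2: P0=S P1=O  mem[L2]=50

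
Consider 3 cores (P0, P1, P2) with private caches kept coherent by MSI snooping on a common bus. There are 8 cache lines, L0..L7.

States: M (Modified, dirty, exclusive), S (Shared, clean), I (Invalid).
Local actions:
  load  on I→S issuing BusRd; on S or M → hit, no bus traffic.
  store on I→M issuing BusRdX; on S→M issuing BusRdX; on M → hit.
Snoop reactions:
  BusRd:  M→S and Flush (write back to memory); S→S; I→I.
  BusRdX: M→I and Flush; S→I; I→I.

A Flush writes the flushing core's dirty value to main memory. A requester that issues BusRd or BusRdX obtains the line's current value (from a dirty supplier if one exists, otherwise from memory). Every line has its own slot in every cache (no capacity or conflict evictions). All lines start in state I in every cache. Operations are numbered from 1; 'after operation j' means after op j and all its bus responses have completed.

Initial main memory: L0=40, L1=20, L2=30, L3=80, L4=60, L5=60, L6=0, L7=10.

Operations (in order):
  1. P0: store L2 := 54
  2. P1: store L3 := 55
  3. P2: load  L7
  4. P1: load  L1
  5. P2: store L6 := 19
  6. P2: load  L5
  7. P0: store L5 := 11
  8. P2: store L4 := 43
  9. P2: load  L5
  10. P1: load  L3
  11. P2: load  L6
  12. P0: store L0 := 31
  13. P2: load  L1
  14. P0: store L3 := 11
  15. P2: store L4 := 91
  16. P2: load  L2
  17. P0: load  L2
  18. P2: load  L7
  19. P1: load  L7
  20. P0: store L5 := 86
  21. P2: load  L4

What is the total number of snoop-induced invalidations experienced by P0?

[1] P0: store L2 := 54 | P0:M(54), P1:I, P2:I | bus: BusRdX
[2] P1: store L3 := 55 | P0:I, P1:M(55), P2:I | bus: BusRdX
[3] P2: load  L7 | P0:I, P1:I, P2:S(10) | bus: BusRd
[4] P1: load  L1 | P0:I, P1:S(20), P2:I | bus: BusRd
[5] P2: store L6 := 19 | P0:I, P1:I, P2:M(19) | bus: BusRdX
[6] P2: load  L5 | P0:I, P1:I, P2:S(60) | bus: BusRd
[7] P0: store L5 := 11 | P0:M(11), P1:I, P2:I | bus: BusRdX
[8] P2: store L4 := 43 | P0:I, P1:I, P2:M(43) | bus: BusRdX
[9] P2: load  L5 | P0:S(11), P1:I, P2:S(11) | bus: BusRd,Flush
[10] P1: load  L3 | P0:I, P1:M(55), P2:I | bus: none
[11] P2: load  L6 | P0:I, P1:I, P2:M(19) | bus: none
[12] P0: store L0 := 31 | P0:M(31), P1:I, P2:I | bus: BusRdX
[13] P2: load  L1 | P0:I, P1:S(20), P2:S(20) | bus: BusRd
[14] P0: store L3 := 11 | P0:M(11), P1:I, P2:I | bus: BusRdX,Flush
[15] P2: store L4 := 91 | P0:I, P1:I, P2:M(91) | bus: none
[16] P2: load  L2 | P0:S(54), P1:I, P2:S(54) | bus: BusRd,Flush
[17] P0: load  L2 | P0:S(54), P1:I, P2:S(54) | bus: none
[18] P2: load  L7 | P0:I, P1:I, P2:S(10) | bus: none
[19] P1: load  L7 | P0:I, P1:S(10), P2:S(10) | bus: BusRd
[20] P0: store L5 := 86 | P0:M(86), P1:I, P2:I | bus: BusRdX
[21] P2: load  L4 | P0:I, P1:I, P2:M(91) | bus: none

invalidations = 0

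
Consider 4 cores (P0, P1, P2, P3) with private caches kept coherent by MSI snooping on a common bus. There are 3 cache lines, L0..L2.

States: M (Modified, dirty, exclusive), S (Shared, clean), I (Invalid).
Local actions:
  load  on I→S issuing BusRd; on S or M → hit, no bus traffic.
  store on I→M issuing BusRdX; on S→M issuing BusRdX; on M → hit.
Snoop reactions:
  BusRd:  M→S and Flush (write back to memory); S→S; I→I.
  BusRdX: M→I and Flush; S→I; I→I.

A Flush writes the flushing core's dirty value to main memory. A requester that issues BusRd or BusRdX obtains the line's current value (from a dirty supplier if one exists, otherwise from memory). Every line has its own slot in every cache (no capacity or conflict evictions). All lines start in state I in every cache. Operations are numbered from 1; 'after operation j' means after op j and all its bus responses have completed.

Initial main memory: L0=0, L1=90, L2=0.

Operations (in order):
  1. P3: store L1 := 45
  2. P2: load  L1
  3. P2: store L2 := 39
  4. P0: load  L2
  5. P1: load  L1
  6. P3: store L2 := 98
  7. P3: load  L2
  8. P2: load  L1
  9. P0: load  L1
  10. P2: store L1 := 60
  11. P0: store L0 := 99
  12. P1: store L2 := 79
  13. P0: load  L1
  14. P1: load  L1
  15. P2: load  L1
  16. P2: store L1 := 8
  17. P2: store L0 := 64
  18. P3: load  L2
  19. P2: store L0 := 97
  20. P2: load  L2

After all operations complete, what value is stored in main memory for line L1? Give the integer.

memory[L1] = 60

step 1: P3: store L1 := 45  ⟶  IIIM  (L1)  txn=BusRdX  M[L1]=90
step 2: P2: load  L1  ⟶  IISS  (L1)  txn=BusRd+Flush  M[L1]=45
step 3: P2: store L2 := 39  ⟶  IIMI  (L2)  txn=BusRdX  M[L2]=0
step 4: P0: load  L2  ⟶  SISI  (L2)  txn=BusRd+Flush  M[L2]=39
step 5: P1: load  L1  ⟶  ISSS  (L1)  txn=BusRd  M[L1]=45
step 6: P3: store L2 := 98  ⟶  IIIM  (L2)  txn=BusRdX  M[L2]=39
step 7: P3: load  L2  ⟶  IIIM  (L2)  txn=∅  M[L2]=39
step 8: P2: load  L1  ⟶  ISSS  (L1)  txn=∅  M[L1]=45
step 9: P0: load  L1  ⟶  SSSS  (L1)  txn=BusRd  M[L1]=45
step 10: P2: store L1 := 60  ⟶  IIMI  (L1)  txn=BusRdX  M[L1]=45
step 11: P0: store L0 := 99  ⟶  MIII  (L0)  txn=BusRdX  M[L0]=0
step 12: P1: store L2 := 79  ⟶  IMII  (L2)  txn=BusRdX+Flush  M[L2]=98
step 13: P0: load  L1  ⟶  SISI  (L1)  txn=BusRd+Flush  M[L1]=60
step 14: P1: load  L1  ⟶  SSSI  (L1)  txn=BusRd  M[L1]=60
step 15: P2: load  L1  ⟶  SSSI  (L1)  txn=∅  M[L1]=60
step 16: P2: store L1 := 8  ⟶  IIMI  (L1)  txn=BusRdX  M[L1]=60
step 17: P2: store L0 := 64  ⟶  IIMI  (L0)  txn=BusRdX+Flush  M[L0]=99
step 18: P3: load  L2  ⟶  ISIS  (L2)  txn=BusRd+Flush  M[L2]=79
step 19: P2: store L0 := 97  ⟶  IIMI  (L0)  txn=∅  M[L0]=99
step 20: P2: load  L2  ⟶  ISSS  (L2)  txn=BusRd  M[L2]=79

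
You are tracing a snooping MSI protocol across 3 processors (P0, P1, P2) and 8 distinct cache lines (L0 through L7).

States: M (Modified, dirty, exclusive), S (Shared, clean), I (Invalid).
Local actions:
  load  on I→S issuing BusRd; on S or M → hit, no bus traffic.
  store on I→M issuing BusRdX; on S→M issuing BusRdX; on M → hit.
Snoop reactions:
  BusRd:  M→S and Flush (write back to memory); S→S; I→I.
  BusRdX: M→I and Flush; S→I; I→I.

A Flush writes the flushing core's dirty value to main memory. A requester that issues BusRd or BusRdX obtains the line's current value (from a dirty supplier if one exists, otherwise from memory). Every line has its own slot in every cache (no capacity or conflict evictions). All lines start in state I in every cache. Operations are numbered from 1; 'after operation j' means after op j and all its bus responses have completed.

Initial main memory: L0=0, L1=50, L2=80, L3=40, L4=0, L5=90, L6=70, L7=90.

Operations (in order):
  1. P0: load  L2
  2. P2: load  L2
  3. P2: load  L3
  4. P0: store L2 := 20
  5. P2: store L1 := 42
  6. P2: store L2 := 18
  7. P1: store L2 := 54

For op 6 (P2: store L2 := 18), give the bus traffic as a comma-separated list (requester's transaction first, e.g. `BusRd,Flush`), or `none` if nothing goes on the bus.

[1] P0: load  L2 | P0:S(80), P1:I, P2:I | bus: BusRd
[2] P2: load  L2 | P0:S(80), P1:I, P2:S(80) | bus: BusRd
[3] P2: load  L3 | P0:I, P1:I, P2:S(40) | bus: BusRd
[4] P0: store L2 := 20 | P0:M(20), P1:I, P2:I | bus: BusRdX
[5] P2: store L1 := 42 | P0:I, P1:I, P2:M(42) | bus: BusRdX
[6] P2: store L2 := 18 | P0:I, P1:I, P2:M(18) | bus: BusRdX,Flush
[7] P1: store L2 := 54 | P0:I, P1:M(54), P2:I | bus: BusRdX,Flush

bus = BusRdX,Flush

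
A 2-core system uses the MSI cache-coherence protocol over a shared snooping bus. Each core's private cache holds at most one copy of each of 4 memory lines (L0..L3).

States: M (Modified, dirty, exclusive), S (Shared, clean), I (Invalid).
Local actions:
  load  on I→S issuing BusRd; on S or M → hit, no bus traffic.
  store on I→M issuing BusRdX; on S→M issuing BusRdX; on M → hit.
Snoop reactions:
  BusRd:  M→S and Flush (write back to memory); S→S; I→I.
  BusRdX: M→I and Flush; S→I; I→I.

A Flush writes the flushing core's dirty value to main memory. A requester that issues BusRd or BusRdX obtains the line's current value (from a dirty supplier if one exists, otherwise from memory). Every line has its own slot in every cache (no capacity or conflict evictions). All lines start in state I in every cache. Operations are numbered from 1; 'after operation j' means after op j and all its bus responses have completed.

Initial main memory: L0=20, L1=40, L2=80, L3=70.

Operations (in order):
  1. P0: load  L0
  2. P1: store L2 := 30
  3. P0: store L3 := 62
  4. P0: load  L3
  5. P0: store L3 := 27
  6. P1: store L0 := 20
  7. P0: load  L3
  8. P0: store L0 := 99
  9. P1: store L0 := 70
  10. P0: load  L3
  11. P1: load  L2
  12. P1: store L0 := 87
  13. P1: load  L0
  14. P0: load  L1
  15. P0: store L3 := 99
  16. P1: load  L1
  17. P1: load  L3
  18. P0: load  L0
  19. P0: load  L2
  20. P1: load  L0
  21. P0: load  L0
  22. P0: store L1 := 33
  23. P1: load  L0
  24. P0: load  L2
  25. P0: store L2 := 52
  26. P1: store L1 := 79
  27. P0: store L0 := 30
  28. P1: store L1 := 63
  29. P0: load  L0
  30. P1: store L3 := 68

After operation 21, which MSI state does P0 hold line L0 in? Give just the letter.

1. P0: load  L0  bus=[BusRd]  L0: P0=S P1=I  mem[L0]=20
2. P1: store L2 := 30  bus=[BusRdX]  L2: P0=I P1=M  mem[L2]=80
3. P0: store L3 := 62  bus=[BusRdX]  L3: P0=M P1=I  mem[L3]=70
4. P0: load  L3  bus=[-]  L3: P0=M P1=I  mem[L3]=70
5. P0: store L3 := 27  bus=[-]  L3: P0=M P1=I  mem[L3]=70
6. P1: store L0 := 20  bus=[BusRdX]  L0: P0=I P1=M  mem[L0]=20
7. P0: load  L3  bus=[-]  L3: P0=M P1=I  mem[L3]=70
8. P0: store L0 := 99  bus=[BusRdX,Flush]  L0: P0=M P1=I  mem[L0]=20
9. P1: store L0 := 70  bus=[BusRdX,Flush]  L0: P0=I P1=M  mem[L0]=99
10. P0: load  L3  bus=[-]  L3: P0=M P1=I  mem[L3]=70
11. P1: load  L2  bus=[-]  L2: P0=I P1=M  mem[L2]=80
12. P1: store L0 := 87  bus=[-]  L0: P0=I P1=M  mem[L0]=99
13. P1: load  L0  bus=[-]  L0: P0=I P1=M  mem[L0]=99
14. P0: load  L1  bus=[BusRd]  L1: P0=S P1=I  mem[L1]=40
15. P0: store L3 := 99  bus=[-]  L3: P0=M P1=I  mem[L3]=70
16. P1: load  L1  bus=[BusRd]  L1: P0=S P1=S  mem[L1]=40
17. P1: load  L3  bus=[BusRd,Flush]  L3: P0=S P1=S  mem[L3]=99
18. P0: load  L0  bus=[BusRd,Flush]  L0: P0=S P1=S  mem[L0]=87
19. P0: load  L2  bus=[BusRd,Flush]  L2: P0=S P1=S  mem[L2]=30
20. P1: load  L0  bus=[-]  L0: P0=S P1=S  mem[L0]=87
21. P0: load  L0  bus=[-]  L0: P0=S P1=S  mem[L0]=87
22. P0: store L1 := 33  bus=[BusRdX]  L1: P0=M P1=I  mem[L1]=40
23. P1: load  L0  bus=[-]  L0: P0=S P1=S  mem[L0]=87
24. P0: load  L2  bus=[-]  L2: P0=S P1=S  mem[L2]=30
25. P0: store L2 := 52  bus=[BusRdX]  L2: P0=M P1=I  mem[L2]=30
26. P1: store L1 := 79  bus=[BusRdX,Flush]  L1: P0=I P1=M  mem[L1]=33
27. P0: store L0 := 30  bus=[BusRdX]  L0: P0=M P1=I  mem[L0]=87
28. P1: store L1 := 63  bus=[-]  L1: P0=I P1=M  mem[L1]=33
29. P0: load  L0  bus=[-]  L0: P0=M P1=I  mem[L0]=87
30. P1: store L3 := 68  bus=[BusRdX]  L3: P0=I P1=M  mem[L3]=99

state = S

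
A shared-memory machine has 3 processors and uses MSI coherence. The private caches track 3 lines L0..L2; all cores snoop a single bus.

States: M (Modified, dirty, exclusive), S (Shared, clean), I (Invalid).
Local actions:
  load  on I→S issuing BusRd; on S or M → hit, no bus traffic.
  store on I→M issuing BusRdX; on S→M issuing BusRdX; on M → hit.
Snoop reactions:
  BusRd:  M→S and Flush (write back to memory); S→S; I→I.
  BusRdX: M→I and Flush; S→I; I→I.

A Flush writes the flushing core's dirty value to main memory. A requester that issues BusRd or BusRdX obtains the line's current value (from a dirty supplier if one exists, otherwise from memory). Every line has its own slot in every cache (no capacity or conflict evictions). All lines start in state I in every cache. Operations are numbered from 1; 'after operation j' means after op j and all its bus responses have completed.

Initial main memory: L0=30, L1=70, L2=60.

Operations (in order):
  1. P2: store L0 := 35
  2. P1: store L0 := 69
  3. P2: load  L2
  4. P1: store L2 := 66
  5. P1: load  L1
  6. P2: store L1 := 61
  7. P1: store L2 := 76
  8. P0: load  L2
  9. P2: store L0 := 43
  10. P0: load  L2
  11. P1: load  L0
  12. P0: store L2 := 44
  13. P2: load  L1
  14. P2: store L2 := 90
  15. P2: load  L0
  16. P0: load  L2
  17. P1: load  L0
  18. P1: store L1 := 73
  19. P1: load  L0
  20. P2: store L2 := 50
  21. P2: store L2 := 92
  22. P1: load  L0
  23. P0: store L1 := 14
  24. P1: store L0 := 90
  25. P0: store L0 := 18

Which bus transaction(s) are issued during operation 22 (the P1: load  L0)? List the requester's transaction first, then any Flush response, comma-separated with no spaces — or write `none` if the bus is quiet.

bus = none

step 1: P2: store L0 := 35  ⟶  IIM  (L0)  txn=BusRdX  M[L0]=30
step 2: P1: store L0 := 69  ⟶  IMI  (L0)  txn=BusRdX+Flush  M[L0]=35
step 3: P2: load  L2  ⟶  IIS  (L2)  txn=BusRd  M[L2]=60
step 4: P1: store L2 := 66  ⟶  IMI  (L2)  txn=BusRdX  M[L2]=60
step 5: P1: load  L1  ⟶  ISI  (L1)  txn=BusRd  M[L1]=70
step 6: P2: store L1 := 61  ⟶  IIM  (L1)  txn=BusRdX  M[L1]=70
step 7: P1: store L2 := 76  ⟶  IMI  (L2)  txn=∅  M[L2]=60
step 8: P0: load  L2  ⟶  SSI  (L2)  txn=BusRd+Flush  M[L2]=76
step 9: P2: store L0 := 43  ⟶  IIM  (L0)  txn=BusRdX+Flush  M[L0]=69
step 10: P0: load  L2  ⟶  SSI  (L2)  txn=∅  M[L2]=76
step 11: P1: load  L0  ⟶  ISS  (L0)  txn=BusRd+Flush  M[L0]=43
step 12: P0: store L2 := 44  ⟶  MII  (L2)  txn=BusRdX  M[L2]=76
step 13: P2: load  L1  ⟶  IIM  (L1)  txn=∅  M[L1]=70
step 14: P2: store L2 := 90  ⟶  IIM  (L2)  txn=BusRdX+Flush  M[L2]=44
step 15: P2: load  L0  ⟶  ISS  (L0)  txn=∅  M[L0]=43
step 16: P0: load  L2  ⟶  SIS  (L2)  txn=BusRd+Flush  M[L2]=90
step 17: P1: load  L0  ⟶  ISS  (L0)  txn=∅  M[L0]=43
step 18: P1: store L1 := 73  ⟶  IMI  (L1)  txn=BusRdX+Flush  M[L1]=61
step 19: P1: load  L0  ⟶  ISS  (L0)  txn=∅  M[L0]=43
step 20: P2: store L2 := 50  ⟶  IIM  (L2)  txn=BusRdX  M[L2]=90
step 21: P2: store L2 := 92  ⟶  IIM  (L2)  txn=∅  M[L2]=90
step 22: P1: load  L0  ⟶  ISS  (L0)  txn=∅  M[L0]=43
step 23: P0: store L1 := 14  ⟶  MII  (L1)  txn=BusRdX+Flush  M[L1]=73
step 24: P1: store L0 := 90  ⟶  IMI  (L0)  txn=BusRdX  M[L0]=43
step 25: P0: store L0 := 18  ⟶  MII  (L0)  txn=BusRdX+Flush  M[L0]=90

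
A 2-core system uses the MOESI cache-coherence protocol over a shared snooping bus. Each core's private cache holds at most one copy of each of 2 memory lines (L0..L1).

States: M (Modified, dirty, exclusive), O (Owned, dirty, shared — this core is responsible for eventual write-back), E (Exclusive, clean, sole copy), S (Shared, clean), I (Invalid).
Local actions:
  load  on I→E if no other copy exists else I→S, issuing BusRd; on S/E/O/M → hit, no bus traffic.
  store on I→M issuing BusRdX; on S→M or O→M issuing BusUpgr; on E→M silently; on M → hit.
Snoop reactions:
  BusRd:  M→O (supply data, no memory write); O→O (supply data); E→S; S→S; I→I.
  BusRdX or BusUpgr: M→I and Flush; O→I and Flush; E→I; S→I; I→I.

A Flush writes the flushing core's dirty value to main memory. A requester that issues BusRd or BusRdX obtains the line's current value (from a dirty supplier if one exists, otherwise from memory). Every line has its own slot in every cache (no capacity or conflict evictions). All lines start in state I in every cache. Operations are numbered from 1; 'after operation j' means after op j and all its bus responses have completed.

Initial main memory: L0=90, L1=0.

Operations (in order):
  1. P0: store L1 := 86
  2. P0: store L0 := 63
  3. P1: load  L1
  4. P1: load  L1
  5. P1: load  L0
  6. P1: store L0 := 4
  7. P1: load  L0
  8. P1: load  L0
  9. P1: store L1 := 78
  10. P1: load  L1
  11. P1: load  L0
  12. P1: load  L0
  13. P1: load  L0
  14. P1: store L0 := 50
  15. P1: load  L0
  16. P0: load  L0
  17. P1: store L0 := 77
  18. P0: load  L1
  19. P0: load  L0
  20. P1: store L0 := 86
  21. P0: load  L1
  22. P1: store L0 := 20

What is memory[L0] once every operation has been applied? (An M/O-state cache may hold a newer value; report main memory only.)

memory[L0] = 63

[1] P0: store L1 := 86 | P0:M(86), P1:I | bus: BusRdX
[2] P0: store L0 := 63 | P0:M(63), P1:I | bus: BusRdX
[3] P1: load  L1 | P0:O(86), P1:S(86) | bus: BusRd
[4] P1: load  L1 | P0:O(86), P1:S(86) | bus: none
[5] P1: load  L0 | P0:O(63), P1:S(63) | bus: BusRd
[6] P1: store L0 := 4 | P0:I, P1:M(4) | bus: BusUpgr,Flush
[7] P1: load  L0 | P0:I, P1:M(4) | bus: none
[8] P1: load  L0 | P0:I, P1:M(4) | bus: none
[9] P1: store L1 := 78 | P0:I, P1:M(78) | bus: BusUpgr,Flush
[10] P1: load  L1 | P0:I, P1:M(78) | bus: none
[11] P1: load  L0 | P0:I, P1:M(4) | bus: none
[12] P1: load  L0 | P0:I, P1:M(4) | bus: none
[13] P1: load  L0 | P0:I, P1:M(4) | bus: none
[14] P1: store L0 := 50 | P0:I, P1:M(50) | bus: none
[15] P1: load  L0 | P0:I, P1:M(50) | bus: none
[16] P0: load  L0 | P0:S(50), P1:O(50) | bus: BusRd
[17] P1: store L0 := 77 | P0:I, P1:M(77) | bus: BusUpgr
[18] P0: load  L1 | P0:S(78), P1:O(78) | bus: BusRd
[19] P0: load  L0 | P0:S(77), P1:O(77) | bus: BusRd
[20] P1: store L0 := 86 | P0:I, P1:M(86) | bus: BusUpgr
[21] P0: load  L1 | P0:S(78), P1:O(78) | bus: none
[22] P1: store L0 := 20 | P0:I, P1:M(20) | bus: none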